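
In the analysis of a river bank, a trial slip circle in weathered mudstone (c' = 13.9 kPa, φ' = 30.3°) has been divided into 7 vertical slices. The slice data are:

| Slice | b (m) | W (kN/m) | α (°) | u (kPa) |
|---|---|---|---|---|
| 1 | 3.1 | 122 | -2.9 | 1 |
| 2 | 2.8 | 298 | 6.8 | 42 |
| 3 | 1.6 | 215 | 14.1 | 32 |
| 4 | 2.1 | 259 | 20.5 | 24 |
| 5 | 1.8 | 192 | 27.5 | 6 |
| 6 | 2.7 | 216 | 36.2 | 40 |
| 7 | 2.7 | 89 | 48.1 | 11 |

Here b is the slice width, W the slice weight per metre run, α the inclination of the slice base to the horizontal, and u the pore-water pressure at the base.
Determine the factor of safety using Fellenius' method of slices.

FS = 1.69

Ordinary method of slices: FS = Σ[c'·Δl_i + (W_i cosα_i − u_i·Δl_i)·tanφ'] / Σ W_i sinα_i, with Δl_i = b_i / cosα_i.
Slice 1: Δl = 3.1/cos(-2.9°) = 3.104 m; N'_1 = 122·cos(-2.9°) − 1·3.104 = 118.7; c'Δl = 43.15; W sinα = -6.2
Slice 2: Δl = 2.8/cos6.8° = 2.820 m; N'_2 = 298·cos6.8° − 42·2.820 = 177.5; c'Δl = 39.20; W sinα = 35.3
Slice 3: Δl = 1.6/cos14.1° = 1.650 m; N'_3 = 215·cos14.1° − 32·1.650 = 155.7; c'Δl = 22.93; W sinα = 52.4
Slice 4: Δl = 2.1/cos20.5° = 2.242 m; N'_4 = 259·cos20.5° − 24·2.242 = 188.8; c'Δl = 31.16; W sinα = 90.7
Slice 5: Δl = 1.8/cos27.5° = 2.029 m; N'_5 = 192·cos27.5° − 6·2.029 = 158.1; c'Δl = 28.21; W sinα = 88.7
Slice 6: Δl = 2.7/cos36.2° = 3.346 m; N'_6 = 216·cos36.2° − 40·3.346 = 40.5; c'Δl = 46.51; W sinα = 127.6
Slice 7: Δl = 2.7/cos48.1° = 4.043 m; N'_7 = 89·cos48.1° − 11·4.043 = 15.0; c'Δl = 56.20; W sinα = 66.2
Σc'Δl = 267.3 kN/m; ΣN' = 854.3 kN/m; ΣW sinα = 454.7 kN/m
Resisting = 267.3 + 854.3·tan30.3° = 267.3 + 499.2 = 766.6 kN/m
FS = 766.6 / 454.7 = 1.686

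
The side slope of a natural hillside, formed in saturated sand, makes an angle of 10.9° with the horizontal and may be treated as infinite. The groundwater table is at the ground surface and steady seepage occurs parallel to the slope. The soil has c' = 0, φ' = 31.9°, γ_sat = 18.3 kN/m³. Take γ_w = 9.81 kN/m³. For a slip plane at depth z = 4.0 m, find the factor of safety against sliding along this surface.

FS = 1.50

With seepage parallel to the slope and the water table at the surface, the effective normal stress on the slip plane uses the buoyant unit weight γ' = γ_sat − γ_w while the driving shear stress uses γ_sat:
FS = [c' + γ' z cos²β tanφ'] / [γ_sat z sinβ cosβ]
(For c' = 0 this reduces to FS = (γ'/γ_sat)·tanφ'/tanβ.)
γ' = 18.3 − 9.81 = 8.49 kN/m³
Numerator = 0.0 + 8.49·4.0·cos²10.9°·tan31.9° = 0.0 + 8.49·4.0·0.9642·0.6224 = 20.382 kPa
Denominator = 18.3·4.0·sin10.9°·cos10.9° = 18.3·4.0·0.1891·0.9820 = 13.592 kPa
FS = 20.382 / 13.592 = 1.500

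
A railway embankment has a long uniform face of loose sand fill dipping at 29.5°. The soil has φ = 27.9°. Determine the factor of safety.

For a dry cohesionless infinite slope the factor of safety is FS = tanφ / tanβ.
FS = tan27.9° / tan29.5° = 0.5295 / 0.5658 = 0.936

FS = 0.94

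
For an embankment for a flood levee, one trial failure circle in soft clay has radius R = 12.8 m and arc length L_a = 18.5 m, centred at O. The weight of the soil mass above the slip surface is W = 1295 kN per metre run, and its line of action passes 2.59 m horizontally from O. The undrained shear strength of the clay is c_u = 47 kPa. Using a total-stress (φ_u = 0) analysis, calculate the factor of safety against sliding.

FS = 3.32

Taking moments about the centre O, the resisting moment is provided by the undrained shear strength acting along the arc:
M_R = c_u·L_a·R = 47·18.50·12.8 = 11129.6 kN·m/m
M_D = W·d = 1295·2.59 = 3354.0 kN·m/m
FS = M_R / M_D = 11129.6 / 3354.0 = 3.318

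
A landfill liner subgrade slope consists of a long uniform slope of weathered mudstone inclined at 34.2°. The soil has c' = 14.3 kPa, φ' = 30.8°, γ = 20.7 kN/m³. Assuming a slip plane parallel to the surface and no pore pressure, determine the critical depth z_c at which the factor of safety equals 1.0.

z_c = 12.10 m

Setting FS = 1.00 in FS = [c' + γz cos²β tanφ'] / [γz sinβ cosβ] and solving for z:
z = c' / [γ cosβ (FS·sinβ − cosβ·tanφ')]
  = 14.3 / [20.7·cos34.2°·(1.00·sin34.2° − cos34.2°·tan30.8°)]
  = 14.3 / [20.7·0.8271·(1.00·0.5621 − 0.8271·0.5961)]
  = 14.3 / 1.1821 = 12.097 m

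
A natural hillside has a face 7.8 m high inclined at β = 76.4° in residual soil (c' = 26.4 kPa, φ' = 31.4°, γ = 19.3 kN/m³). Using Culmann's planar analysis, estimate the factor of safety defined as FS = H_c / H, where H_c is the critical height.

H_c = (4c'/γ) · sinβ cosφ' / [1 − cos(β − φ')]
    = (4·26.4/19.3) · sin76.4°·cos31.4° / [1 − cos45.0°]
    = 5.472 · 0.8296 / 0.2929 = 15.50 m
FS = H_c / H = 15.50 / 7.8 = 1.987

FS = 1.99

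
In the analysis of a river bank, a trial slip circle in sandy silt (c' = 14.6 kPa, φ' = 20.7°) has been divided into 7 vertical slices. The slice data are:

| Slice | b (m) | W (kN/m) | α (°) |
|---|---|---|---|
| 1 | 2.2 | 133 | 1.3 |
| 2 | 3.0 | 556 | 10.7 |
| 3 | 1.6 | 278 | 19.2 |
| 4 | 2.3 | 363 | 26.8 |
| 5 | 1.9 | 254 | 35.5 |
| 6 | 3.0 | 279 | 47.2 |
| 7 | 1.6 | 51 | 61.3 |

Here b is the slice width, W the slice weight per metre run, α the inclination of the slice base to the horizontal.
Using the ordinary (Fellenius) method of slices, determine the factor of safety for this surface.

FS = 1.22

Ordinary method of slices: FS = Σ[c'·Δl_i + (W_i cosα_i)·tanφ'] / Σ W_i sinα_i, with Δl_i = b_i / cosα_i.
Slice 1: Δl = 2.2/cos1.3° = 2.201 m; N'_1 = 133·cos1.3° = 133.0; c'Δl = 32.13; W sinα = 3.0
Slice 2: Δl = 3.0/cos10.7° = 3.053 m; N'_2 = 556·cos10.7° = 546.3; c'Δl = 44.58; W sinα = 103.2
Slice 3: Δl = 1.6/cos19.2° = 1.694 m; N'_3 = 278·cos19.2° = 262.5; c'Δl = 24.74; W sinα = 91.4
Slice 4: Δl = 2.3/cos26.8° = 2.577 m; N'_4 = 363·cos26.8° = 324.0; c'Δl = 37.62; W sinα = 163.7
Slice 5: Δl = 1.9/cos35.5° = 2.334 m; N'_5 = 254·cos35.5° = 206.8; c'Δl = 34.07; W sinα = 147.5
Slice 6: Δl = 3.0/cos47.2° = 4.415 m; N'_6 = 279·cos47.2° = 189.6; c'Δl = 64.46; W sinα = 204.7
Slice 7: Δl = 1.6/cos61.3° = 3.332 m; N'_7 = 51·cos61.3° = 24.5; c'Δl = 48.64; W sinα = 44.7
Σc'Δl = 286.2 kN/m; ΣN' = 1686.7 kN/m; ΣW sinα = 758.3 kN/m
Resisting = 286.2 + 1686.7·tan20.7° = 286.2 + 637.3 = 923.6 kN/m
FS = 923.6 / 758.3 = 1.218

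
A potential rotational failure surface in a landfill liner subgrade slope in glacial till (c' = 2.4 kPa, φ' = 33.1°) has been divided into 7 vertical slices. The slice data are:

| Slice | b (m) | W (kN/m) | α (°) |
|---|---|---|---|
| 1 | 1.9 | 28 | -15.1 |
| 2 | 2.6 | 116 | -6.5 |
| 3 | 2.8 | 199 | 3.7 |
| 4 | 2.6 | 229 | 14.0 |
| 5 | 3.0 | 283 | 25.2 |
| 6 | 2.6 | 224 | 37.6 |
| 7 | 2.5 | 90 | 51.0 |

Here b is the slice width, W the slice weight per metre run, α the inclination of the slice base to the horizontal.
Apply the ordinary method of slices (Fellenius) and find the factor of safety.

Ordinary method of slices: FS = Σ[c'·Δl_i + (W_i cosα_i)·tanφ'] / Σ W_i sinα_i, with Δl_i = b_i / cosα_i.
Slice 1: Δl = 1.9/cos(-15.1°) = 1.968 m; N'_1 = 28·cos(-15.1°) = 27.0; c'Δl = 4.72; W sinα = -7.3
Slice 2: Δl = 2.6/cos(-6.5°) = 2.617 m; N'_2 = 116·cos(-6.5°) = 115.3; c'Δl = 6.28; W sinα = -13.1
Slice 3: Δl = 2.8/cos3.7° = 2.806 m; N'_3 = 199·cos3.7° = 198.6; c'Δl = 6.73; W sinα = 12.8
Slice 4: Δl = 2.6/cos14.0° = 2.680 m; N'_4 = 229·cos14.0° = 222.2; c'Δl = 6.43; W sinα = 55.4
Slice 5: Δl = 3.0/cos25.2° = 3.316 m; N'_5 = 283·cos25.2° = 256.1; c'Δl = 7.96; W sinα = 120.5
Slice 6: Δl = 2.6/cos37.6° = 3.282 m; N'_6 = 224·cos37.6° = 177.5; c'Δl = 7.88; W sinα = 136.7
Slice 7: Δl = 2.5/cos51.0° = 3.973 m; N'_7 = 90·cos51.0° = 56.6; c'Δl = 9.53; W sinα = 69.9
Σc'Δl = 49.5 kN/m; ΣN' = 1053.2 kN/m; ΣW sinα = 374.9 kN/m
Resisting = 49.5 + 1053.2·tan33.1° = 49.5 + 686.6 = 736.1 kN/m
FS = 736.1 / 374.9 = 1.963

FS = 1.96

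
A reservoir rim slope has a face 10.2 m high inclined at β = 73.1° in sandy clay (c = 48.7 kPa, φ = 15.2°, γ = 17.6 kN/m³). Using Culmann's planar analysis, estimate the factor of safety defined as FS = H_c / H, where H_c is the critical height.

FS = 2.14

H_c = (4c/γ) · sinβ cosφ / [1 − cos(β − φ)]
    = (4·48.7/17.6) · sin73.1°·cos15.2° / [1 − cos57.9°]
    = 11.068 · 0.9233 / 0.4686 = 21.81 m
FS = H_c / H = 21.81 / 10.2 = 2.138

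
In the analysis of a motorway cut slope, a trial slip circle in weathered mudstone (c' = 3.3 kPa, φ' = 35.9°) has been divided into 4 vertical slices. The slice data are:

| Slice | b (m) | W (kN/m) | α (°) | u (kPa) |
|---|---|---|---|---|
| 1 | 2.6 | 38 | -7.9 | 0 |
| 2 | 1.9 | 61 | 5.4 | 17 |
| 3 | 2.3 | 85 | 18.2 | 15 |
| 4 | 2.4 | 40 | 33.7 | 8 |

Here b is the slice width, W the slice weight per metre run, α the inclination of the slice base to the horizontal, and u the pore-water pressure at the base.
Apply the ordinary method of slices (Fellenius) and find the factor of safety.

FS = 2.43

Ordinary method of slices: FS = Σ[c'·Δl_i + (W_i cosα_i − u_i·Δl_i)·tanφ'] / Σ W_i sinα_i, with Δl_i = b_i / cosα_i.
Slice 1: Δl = 2.6/cos(-7.9°) = 2.625 m; N'_1 = 38·cos(-7.9°) − 0·2.625 = 37.6; c'Δl = 8.66; W sinα = -5.2
Slice 2: Δl = 1.9/cos5.4° = 1.908 m; N'_2 = 61·cos5.4° − 17·1.908 = 28.3; c'Δl = 6.30; W sinα = 5.7
Slice 3: Δl = 2.3/cos18.2° = 2.421 m; N'_3 = 85·cos18.2° − 15·2.421 = 44.4; c'Δl = 7.99; W sinα = 26.5
Slice 4: Δl = 2.4/cos33.7° = 2.885 m; N'_4 = 40·cos33.7° − 8·2.885 = 10.2; c'Δl = 9.52; W sinα = 22.2
Σc'Δl = 32.5 kN/m; ΣN' = 120.6 kN/m; ΣW sinα = 49.3 kN/m
Resisting = 32.5 + 120.6·tan35.9° = 32.5 + 87.3 = 119.7 kN/m
FS = 119.7 / 49.3 = 2.431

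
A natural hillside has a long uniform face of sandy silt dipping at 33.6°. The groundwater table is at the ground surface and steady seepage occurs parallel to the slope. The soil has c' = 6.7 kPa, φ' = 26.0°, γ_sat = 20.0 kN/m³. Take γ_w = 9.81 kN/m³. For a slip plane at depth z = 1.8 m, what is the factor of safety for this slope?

FS = 0.78

With seepage parallel to the slope and the water table at the surface, the effective normal stress on the slip plane uses the buoyant unit weight γ' = γ_sat − γ_w while the driving shear stress uses γ_sat:
FS = [c' + γ' z cos²β tanφ'] / [γ_sat z sinβ cosβ]
γ' = 20.0 − 9.81 = 10.19 kN/m³
Numerator = 6.7 + 10.19·1.8·cos²33.6°·tan26.0° = 6.7 + 10.19·1.8·0.6938·0.4877 = 12.906 kPa
Denominator = 20.0·1.8·sin33.6°·cos33.6° = 20.0·1.8·0.5534·0.8329 = 16.594 kPa
FS = 12.906 / 16.594 = 0.778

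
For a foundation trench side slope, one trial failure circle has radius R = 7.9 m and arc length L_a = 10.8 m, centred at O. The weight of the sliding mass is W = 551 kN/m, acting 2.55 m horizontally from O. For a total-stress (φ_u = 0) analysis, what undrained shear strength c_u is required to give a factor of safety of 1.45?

c_u = 23.9 kPa

FS = c_u·L_a·R / (W·d), so c_u = FS·W·d / (L_a·R).
c_u = 1.45·551·2.55 / (10.80·7.9) = 2037.3 / 85.32 = 23.88 kPa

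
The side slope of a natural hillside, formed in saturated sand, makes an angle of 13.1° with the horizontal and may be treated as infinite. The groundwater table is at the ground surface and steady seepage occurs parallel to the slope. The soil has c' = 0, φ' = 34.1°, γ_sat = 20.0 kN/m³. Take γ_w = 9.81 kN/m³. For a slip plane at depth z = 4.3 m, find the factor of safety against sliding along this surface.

FS = 1.48

With seepage parallel to the slope and the water table at the surface, the effective normal stress on the slip plane uses the buoyant unit weight γ' = γ_sat − γ_w while the driving shear stress uses γ_sat:
FS = [c' + γ' z cos²β tanφ'] / [γ_sat z sinβ cosβ]
(For c' = 0 this reduces to FS = (γ'/γ_sat)·tanφ'/tanβ.)
γ' = 20.0 − 9.81 = 10.19 kN/m³
Numerator = 0.0 + 10.19·4.3·cos²13.1°·tan34.1° = 0.0 + 10.19·4.3·0.9486·0.6771 = 28.142 kPa
Denominator = 20.0·4.3·sin13.1°·cos13.1° = 20.0·4.3·0.2267·0.9740 = 18.985 kPa
FS = 28.142 / 18.985 = 1.482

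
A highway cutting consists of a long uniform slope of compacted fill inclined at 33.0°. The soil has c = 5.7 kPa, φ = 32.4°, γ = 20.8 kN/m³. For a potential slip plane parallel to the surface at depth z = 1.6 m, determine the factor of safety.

For an infinite slope with a slip plane parallel to the surface (no pore pressure): FS = [c + γz cos²β tanφ] / [γz sinβ cosβ].
γz = 20.8·1.6 = 33.28 kN/m²
Numerator = 5.7 + 33.28·cos²33.0°·tan32.4° = 5.7 + 33.28·0.7034·0.6346 = 20.555 kPa
Denominator = 33.28·sin33.0°·cos33.0° = 33.28·0.5446·0.8387 = 15.201 kPa
FS = 20.555 / 15.201 = 1.352

FS = 1.35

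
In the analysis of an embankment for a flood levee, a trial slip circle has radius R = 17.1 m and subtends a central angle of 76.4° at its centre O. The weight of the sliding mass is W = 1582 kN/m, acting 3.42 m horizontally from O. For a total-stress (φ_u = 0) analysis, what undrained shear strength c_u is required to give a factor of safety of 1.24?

c_u = 17.2 kPa

FS = c_u·L_a·R / (W·d), so c_u = FS·W·d / (L_a·R).
Arc length L_a = R·θ = 17.1·(76.4°·π/180) = 17.1·1.3334 = 22.80 m
c_u = 1.24·1582·3.42 / (22.80·17.1) = 6708.9 / 389.91 = 17.21 kPa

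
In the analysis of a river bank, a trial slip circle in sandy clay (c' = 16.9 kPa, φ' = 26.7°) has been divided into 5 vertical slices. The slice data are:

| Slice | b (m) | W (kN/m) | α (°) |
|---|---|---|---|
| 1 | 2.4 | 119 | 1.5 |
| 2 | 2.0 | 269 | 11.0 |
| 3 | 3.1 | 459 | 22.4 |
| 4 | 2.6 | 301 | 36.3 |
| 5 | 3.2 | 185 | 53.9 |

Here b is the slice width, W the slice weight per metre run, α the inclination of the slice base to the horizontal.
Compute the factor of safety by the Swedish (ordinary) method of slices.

FS = 1.55

Ordinary method of slices: FS = Σ[c'·Δl_i + (W_i cosα_i)·tanφ'] / Σ W_i sinα_i, with Δl_i = b_i / cosα_i.
Slice 1: Δl = 2.4/cos1.5° = 2.401 m; N'_1 = 119·cos1.5° = 119.0; c'Δl = 40.57; W sinα = 3.1
Slice 2: Δl = 2.0/cos11.0° = 2.037 m; N'_2 = 269·cos11.0° = 264.1; c'Δl = 34.43; W sinα = 51.3
Slice 3: Δl = 3.1/cos22.4° = 3.353 m; N'_3 = 459·cos22.4° = 424.4; c'Δl = 56.67; W sinα = 174.9
Slice 4: Δl = 2.6/cos36.3° = 3.226 m; N'_4 = 301·cos36.3° = 242.6; c'Δl = 54.52; W sinα = 178.2
Slice 5: Δl = 3.2/cos53.9° = 5.431 m; N'_5 = 185·cos53.9° = 109.0; c'Δl = 91.79; W sinα = 149.5
Σc'Δl = 278.0 kN/m; ΣN' = 1159.0 kN/m; ΣW sinα = 557.0 kN/m
Resisting = 278.0 + 1159.0·tan26.7° = 278.0 + 582.9 = 860.9 kN/m
FS = 860.9 / 557.0 = 1.545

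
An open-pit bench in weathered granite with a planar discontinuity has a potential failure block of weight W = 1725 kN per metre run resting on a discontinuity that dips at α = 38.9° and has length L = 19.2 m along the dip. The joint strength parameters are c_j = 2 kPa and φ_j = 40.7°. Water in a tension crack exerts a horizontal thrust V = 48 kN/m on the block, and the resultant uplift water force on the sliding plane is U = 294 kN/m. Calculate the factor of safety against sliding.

FS = 0.82

Resolving the block weight along and normal to the plane and applying the Mohr–Coulomb strength on the joint:
N' = W cosα − U − V sinα = 1725·cos38.9° − 294 − 48·sin38.9° = 1018.3 kN/m
Driving force T = W sinα + V cosα = 1725·sin38.9° + 48·cos38.9° = 1120.6 kN/m
Resisting force R = c_j·L + N'·tanφ_j = 2·19.2 + 1018.3·tan40.7° = 38.4 + 875.9 = 914.3 kN/m
FS = R / T = 914.3 / 1120.6 = 0.816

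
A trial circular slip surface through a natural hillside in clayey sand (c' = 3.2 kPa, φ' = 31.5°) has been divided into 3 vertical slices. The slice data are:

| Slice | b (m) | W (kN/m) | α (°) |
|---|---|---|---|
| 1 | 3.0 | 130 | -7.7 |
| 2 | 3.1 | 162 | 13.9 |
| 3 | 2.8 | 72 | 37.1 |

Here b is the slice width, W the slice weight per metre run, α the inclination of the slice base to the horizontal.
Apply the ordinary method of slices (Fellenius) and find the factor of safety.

Ordinary method of slices: FS = Σ[c'·Δl_i + (W_i cosα_i)·tanφ'] / Σ W_i sinα_i, with Δl_i = b_i / cosα_i.
Slice 1: Δl = 3.0/cos(-7.7°) = 3.027 m; N'_1 = 130·cos(-7.7°) = 128.8; c'Δl = 9.69; W sinα = -17.4
Slice 2: Δl = 3.1/cos13.9° = 3.194 m; N'_2 = 162·cos13.9° = 157.3; c'Δl = 10.22; W sinα = 38.9
Slice 3: Δl = 2.8/cos37.1° = 3.511 m; N'_3 = 72·cos37.1° = 57.4; c'Δl = 11.23; W sinα = 43.4
Σc'Δl = 31.1 kN/m; ΣN' = 343.5 kN/m; ΣW sinα = 64.9 kN/m
Resisting = 31.1 + 343.5·tan31.5° = 31.1 + 210.5 = 241.6 kN/m
FS = 241.6 / 64.9 = 3.722

FS = 3.72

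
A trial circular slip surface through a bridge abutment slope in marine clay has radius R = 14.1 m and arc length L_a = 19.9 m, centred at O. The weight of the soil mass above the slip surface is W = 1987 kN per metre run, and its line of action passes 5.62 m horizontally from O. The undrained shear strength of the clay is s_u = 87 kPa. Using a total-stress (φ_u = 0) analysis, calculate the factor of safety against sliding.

Taking moments about the centre O, the resisting moment is provided by the undrained shear strength acting along the arc:
M_R = s_u·L_a·R = 87·19.90·14.1 = 24411.3 kN·m/m
M_D = W·d = 1987·5.62 = 11166.9 kN·m/m
FS = M_R / M_D = 24411.3 / 11166.9 = 2.186

FS = 2.19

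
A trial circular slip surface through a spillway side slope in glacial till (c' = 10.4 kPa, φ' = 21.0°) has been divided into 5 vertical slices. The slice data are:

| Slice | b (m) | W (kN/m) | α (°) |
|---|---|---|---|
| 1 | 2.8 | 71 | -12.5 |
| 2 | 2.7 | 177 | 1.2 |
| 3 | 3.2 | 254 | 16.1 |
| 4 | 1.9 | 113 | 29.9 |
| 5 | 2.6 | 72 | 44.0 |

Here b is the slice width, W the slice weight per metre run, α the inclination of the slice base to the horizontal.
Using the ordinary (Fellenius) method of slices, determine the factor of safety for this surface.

Ordinary method of slices: FS = Σ[c'·Δl_i + (W_i cosα_i)·tanφ'] / Σ W_i sinα_i, with Δl_i = b_i / cosα_i.
Slice 1: Δl = 2.8/cos(-12.5°) = 2.868 m; N'_1 = 71·cos(-12.5°) = 69.3; c'Δl = 29.83; W sinα = -15.4
Slice 2: Δl = 2.7/cos1.2° = 2.701 m; N'_2 = 177·cos1.2° = 177.0; c'Δl = 28.09; W sinα = 3.7
Slice 3: Δl = 3.2/cos16.1° = 3.331 m; N'_3 = 254·cos16.1° = 244.0; c'Δl = 34.64; W sinα = 70.4
Slice 4: Δl = 1.9/cos29.9° = 2.192 m; N'_4 = 113·cos29.9° = 98.0; c'Δl = 22.79; W sinα = 56.3
Slice 5: Δl = 2.6/cos44.0° = 3.614 m; N'_5 = 72·cos44.0° = 51.8; c'Δl = 37.59; W sinα = 50.0
Σc'Δl = 152.9 kN/m; ΣN' = 640.1 kN/m; ΣW sinα = 165.1 kN/m
Resisting = 152.9 + 640.1·tan21.0° = 152.9 + 245.7 = 398.6 kN/m
FS = 398.6 / 165.1 = 2.414

FS = 2.41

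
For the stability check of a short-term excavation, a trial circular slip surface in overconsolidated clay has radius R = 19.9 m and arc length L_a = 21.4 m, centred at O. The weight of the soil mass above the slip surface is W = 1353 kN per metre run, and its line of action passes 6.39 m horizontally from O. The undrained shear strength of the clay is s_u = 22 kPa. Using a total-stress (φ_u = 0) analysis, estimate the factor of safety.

Taking moments about the centre O, the resisting moment is provided by the undrained shear strength acting along the arc:
M_R = s_u·L_a·R = 22·21.40·19.9 = 9368.9 kN·m/m
M_D = W·d = 1353·6.39 = 8645.7 kN·m/m
FS = M_R / M_D = 9368.9 / 8645.7 = 1.084

FS = 1.08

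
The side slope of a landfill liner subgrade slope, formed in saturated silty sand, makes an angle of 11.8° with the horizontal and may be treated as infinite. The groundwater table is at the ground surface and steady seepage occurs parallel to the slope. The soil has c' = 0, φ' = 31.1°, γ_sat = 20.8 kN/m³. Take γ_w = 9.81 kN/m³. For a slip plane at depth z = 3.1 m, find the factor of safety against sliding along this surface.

With seepage parallel to the slope and the water table at the surface, the effective normal stress on the slip plane uses the buoyant unit weight γ' = γ_sat − γ_w while the driving shear stress uses γ_sat:
FS = [c' + γ' z cos²β tanφ'] / [γ_sat z sinβ cosβ]
(For c' = 0 this reduces to FS = (γ'/γ_sat)·tanφ'/tanβ.)
γ' = 20.8 − 9.81 = 10.99 kN/m³
Numerator = 0.0 + 10.99·3.1·cos²11.8°·tan31.1° = 0.0 + 10.99·3.1·0.9582·0.6032 = 19.692 kPa
Denominator = 20.8·3.1·sin11.8°·cos11.8° = 20.8·3.1·0.2045·0.9789 = 12.907 kPa
FS = 19.692 / 12.907 = 1.526

FS = 1.53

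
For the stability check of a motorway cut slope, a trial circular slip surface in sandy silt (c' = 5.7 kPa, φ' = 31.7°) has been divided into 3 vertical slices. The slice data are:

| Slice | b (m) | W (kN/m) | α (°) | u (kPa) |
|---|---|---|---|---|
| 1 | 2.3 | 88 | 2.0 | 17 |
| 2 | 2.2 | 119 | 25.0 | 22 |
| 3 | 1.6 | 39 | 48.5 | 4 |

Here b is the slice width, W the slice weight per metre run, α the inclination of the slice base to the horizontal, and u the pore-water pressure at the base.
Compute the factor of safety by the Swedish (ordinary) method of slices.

FS = 1.39

Ordinary method of slices: FS = Σ[c'·Δl_i + (W_i cosα_i − u_i·Δl_i)·tanφ'] / Σ W_i sinα_i, with Δl_i = b_i / cosα_i.
Slice 1: Δl = 2.3/cos2.0° = 2.301 m; N'_1 = 88·cos2.0° − 17·2.301 = 48.8; c'Δl = 13.12; W sinα = 3.1
Slice 2: Δl = 2.2/cos25.0° = 2.427 m; N'_2 = 119·cos25.0° − 22·2.427 = 54.4; c'Δl = 13.84; W sinα = 50.3
Slice 3: Δl = 1.6/cos48.5° = 2.415 m; N'_3 = 39·cos48.5° − 4·2.415 = 16.2; c'Δl = 13.76; W sinα = 29.2
Σc'Δl = 40.7 kN/m; ΣN' = 119.5 kN/m; ΣW sinα = 82.6 kN/m
Resisting = 40.7 + 119.5·tan31.7° = 40.7 + 73.8 = 114.5 kN/m
FS = 114.5 / 82.6 = 1.387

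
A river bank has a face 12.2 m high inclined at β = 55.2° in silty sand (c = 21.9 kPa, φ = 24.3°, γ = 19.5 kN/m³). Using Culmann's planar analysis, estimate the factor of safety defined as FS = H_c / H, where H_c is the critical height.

FS = 1.94

H_c = (4c/γ) · sinβ cosφ / [1 − cos(β − φ)]
    = (4·21.9/19.5) · sin55.2°·cos24.3° / [1 − cos30.9°]
    = 4.492 · 0.7484 / 0.1419 = 23.69 m
FS = H_c / H = 23.69 / 12.2 = 1.942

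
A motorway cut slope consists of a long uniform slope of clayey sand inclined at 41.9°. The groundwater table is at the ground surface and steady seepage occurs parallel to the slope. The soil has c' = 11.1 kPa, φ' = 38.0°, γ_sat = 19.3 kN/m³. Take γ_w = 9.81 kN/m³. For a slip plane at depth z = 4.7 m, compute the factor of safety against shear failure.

FS = 0.67

With seepage parallel to the slope and the water table at the surface, the effective normal stress on the slip plane uses the buoyant unit weight γ' = γ_sat − γ_w while the driving shear stress uses γ_sat:
FS = [c' + γ' z cos²β tanφ'] / [γ_sat z sinβ cosβ]
γ' = 19.3 − 9.81 = 9.49 kN/m³
Numerator = 11.1 + 9.49·4.7·cos²41.9°·tan38.0° = 11.1 + 9.49·4.7·0.5540·0.7813 = 30.406 kPa
Denominator = 19.3·4.7·sin41.9°·cos41.9° = 19.3·4.7·0.6678·0.7443 = 45.090 kPa
FS = 30.406 / 45.090 = 0.674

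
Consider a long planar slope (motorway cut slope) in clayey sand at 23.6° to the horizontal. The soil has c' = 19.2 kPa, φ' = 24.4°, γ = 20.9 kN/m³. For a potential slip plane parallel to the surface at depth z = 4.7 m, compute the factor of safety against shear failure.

FS = 1.57

For an infinite slope with a slip plane parallel to the surface (no pore pressure): FS = [c' + γz cos²β tanφ'] / [γz sinβ cosβ].
γz = 20.9·4.7 = 98.23 kN/m²
Numerator = 19.2 + 98.23·cos²23.6°·tan24.4° = 19.2 + 98.23·0.8397·0.4536 = 56.617 kPa
Denominator = 98.23·sin23.6°·cos23.6° = 98.23·0.4003·0.9164 = 36.037 kPa
FS = 56.617 / 36.037 = 1.571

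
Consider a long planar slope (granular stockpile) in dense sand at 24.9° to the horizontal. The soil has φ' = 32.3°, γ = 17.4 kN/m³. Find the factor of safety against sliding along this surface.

For a dry cohesionless infinite slope the factor of safety is FS = tanφ' / tanβ.
FS = tan32.3° / tan24.9° = 0.6322 / 0.4642 = 1.362

FS = 1.36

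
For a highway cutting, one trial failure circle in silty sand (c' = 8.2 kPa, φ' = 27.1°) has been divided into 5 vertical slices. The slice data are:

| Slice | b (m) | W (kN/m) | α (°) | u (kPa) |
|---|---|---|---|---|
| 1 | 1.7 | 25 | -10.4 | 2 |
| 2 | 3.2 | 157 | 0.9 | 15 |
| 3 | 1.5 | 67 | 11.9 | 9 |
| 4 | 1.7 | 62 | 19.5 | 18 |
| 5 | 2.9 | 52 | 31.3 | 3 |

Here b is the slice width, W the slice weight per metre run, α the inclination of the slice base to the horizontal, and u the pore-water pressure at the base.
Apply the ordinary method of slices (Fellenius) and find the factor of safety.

FS = 3.69

Ordinary method of slices: FS = Σ[c'·Δl_i + (W_i cosα_i − u_i·Δl_i)·tanφ'] / Σ W_i sinα_i, with Δl_i = b_i / cosα_i.
Slice 1: Δl = 1.7/cos(-10.4°) = 1.728 m; N'_1 = 25·cos(-10.4°) − 2·1.728 = 21.1; c'Δl = 14.17; W sinα = -4.5
Slice 2: Δl = 3.2/cos0.9° = 3.200 m; N'_2 = 157·cos0.9° − 15·3.200 = 109.0; c'Δl = 26.24; W sinα = 2.5
Slice 3: Δl = 1.5/cos11.9° = 1.533 m; N'_3 = 67·cos11.9° − 9·1.533 = 51.8; c'Δl = 12.57; W sinα = 13.8
Slice 4: Δl = 1.7/cos19.5° = 1.803 m; N'_4 = 62·cos19.5° − 18·1.803 = 26.0; c'Δl = 14.79; W sinα = 20.7
Slice 5: Δl = 2.9/cos31.3° = 3.394 m; N'_5 = 52·cos31.3° − 3·3.394 = 34.2; c'Δl = 27.83; W sinα = 27.0
Σc'Δl = 95.6 kN/m; ΣN' = 242.1 kN/m; ΣW sinα = 59.5 kN/m
Resisting = 95.6 + 242.1·tan27.1° = 95.6 + 123.9 = 219.5 kN/m
FS = 219.5 / 59.5 = 3.690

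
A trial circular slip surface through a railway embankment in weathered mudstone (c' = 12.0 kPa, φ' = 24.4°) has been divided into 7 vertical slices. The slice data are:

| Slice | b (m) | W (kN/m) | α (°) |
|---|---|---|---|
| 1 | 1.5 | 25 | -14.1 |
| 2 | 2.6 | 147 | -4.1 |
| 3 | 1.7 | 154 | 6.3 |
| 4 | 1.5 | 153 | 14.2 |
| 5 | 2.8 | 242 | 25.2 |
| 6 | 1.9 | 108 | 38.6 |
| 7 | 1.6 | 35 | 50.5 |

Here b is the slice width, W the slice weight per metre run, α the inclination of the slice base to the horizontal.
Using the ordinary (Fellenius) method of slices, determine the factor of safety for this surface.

Ordinary method of slices: FS = Σ[c'·Δl_i + (W_i cosα_i)·tanφ'] / Σ W_i sinα_i, with Δl_i = b_i / cosα_i.
Slice 1: Δl = 1.5/cos(-14.1°) = 1.547 m; N'_1 = 25·cos(-14.1°) = 24.2; c'Δl = 18.56; W sinα = -6.1
Slice 2: Δl = 2.6/cos(-4.1°) = 2.607 m; N'_2 = 147·cos(-4.1°) = 146.6; c'Δl = 31.28; W sinα = -10.5
Slice 3: Δl = 1.7/cos6.3° = 1.710 m; N'_3 = 154·cos6.3° = 153.1; c'Δl = 20.52; W sinα = 16.9
Slice 4: Δl = 1.5/cos14.2° = 1.547 m; N'_4 = 153·cos14.2° = 148.3; c'Δl = 18.57; W sinα = 37.5
Slice 5: Δl = 2.8/cos25.2° = 3.095 m; N'_5 = 242·cos25.2° = 219.0; c'Δl = 37.13; W sinα = 103.0
Slice 6: Δl = 1.9/cos38.6° = 2.431 m; N'_6 = 108·cos38.6° = 84.4; c'Δl = 29.17; W sinα = 67.4
Slice 7: Δl = 1.6/cos50.5° = 2.515 m; N'_7 = 35·cos50.5° = 22.3; c'Δl = 30.18; W sinα = 27.0
Σc'Δl = 185.4 kN/m; ΣN' = 797.9 kN/m; ΣW sinα = 235.3 kN/m
Resisting = 185.4 + 797.9·tan24.4° = 185.4 + 361.9 = 547.4 kN/m
FS = 547.4 / 235.3 = 2.327

FS = 2.33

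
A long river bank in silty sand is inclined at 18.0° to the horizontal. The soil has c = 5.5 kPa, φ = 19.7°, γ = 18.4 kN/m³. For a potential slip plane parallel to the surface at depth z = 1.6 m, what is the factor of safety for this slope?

FS = 1.74

For an infinite slope with a slip plane parallel to the surface (no pore pressure): FS = [c + γz cos²β tanφ] / [γz sinβ cosβ].
γz = 18.4·1.6 = 29.44 kN/m²
Numerator = 5.5 + 29.44·cos²18.0°·tan19.7° = 5.5 + 29.44·0.9045·0.3581 = 15.034 kPa
Denominator = 29.44·sin18.0°·cos18.0° = 29.44·0.3090·0.9511 = 8.652 kPa
FS = 15.034 / 8.652 = 1.738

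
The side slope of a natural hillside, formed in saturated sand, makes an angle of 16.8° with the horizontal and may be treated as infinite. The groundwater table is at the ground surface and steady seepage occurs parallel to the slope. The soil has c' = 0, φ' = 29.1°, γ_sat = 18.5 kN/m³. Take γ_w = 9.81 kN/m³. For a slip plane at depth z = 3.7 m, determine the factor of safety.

FS = 0.87

With seepage parallel to the slope and the water table at the surface, the effective normal stress on the slip plane uses the buoyant unit weight γ' = γ_sat − γ_w while the driving shear stress uses γ_sat:
FS = [c' + γ' z cos²β tanφ'] / [γ_sat z sinβ cosβ]
(For c' = 0 this reduces to FS = (γ'/γ_sat)·tanφ'/tanβ.)
γ' = 18.5 − 9.81 = 8.69 kN/m³
Numerator = 0.0 + 8.69·3.7·cos²16.8°·tan29.1° = 0.0 + 8.69·3.7·0.9165·0.5566 = 16.401 kPa
Denominator = 18.5·3.7·sin16.8°·cos16.8° = 18.5·3.7·0.2890·0.9573 = 18.940 kPa
FS = 16.401 / 18.940 = 0.866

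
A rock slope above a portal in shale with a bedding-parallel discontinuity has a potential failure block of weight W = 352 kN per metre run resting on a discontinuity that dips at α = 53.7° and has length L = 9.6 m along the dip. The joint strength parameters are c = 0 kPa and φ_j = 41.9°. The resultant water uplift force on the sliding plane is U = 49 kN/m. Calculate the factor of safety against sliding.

Resolving the block weight along and normal to the plane and applying the Mohr–Coulomb strength on the joint:
N' = W cosα − U = 352·cos53.7° − 49 = 159.4 kN/m
Driving force T = W sinα = 352·sin53.7° = 283.7 kN/m
Resisting force R = c·L + N'·tanφ_j = 0·9.6 + 159.4·tan41.9° = 0.0 + 143.0 = 143.0 kN/m
FS = R / T = 143.0 / 283.7 = 0.504

FS = 0.50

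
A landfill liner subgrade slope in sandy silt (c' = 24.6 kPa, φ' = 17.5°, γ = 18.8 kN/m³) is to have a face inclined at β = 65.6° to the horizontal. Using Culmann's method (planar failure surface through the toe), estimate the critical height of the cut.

Culmann's analysis gives the critical failure plane at α_cr = (β + φ')/2 = (65.6 + 17.5)/2 = 41.5°, and the critical height
H_c = (4c'/γ) · sinβ cosφ' / [1 − cos(β − φ')]
    = (4·24.6/18.8) · sin65.6°·cos17.5° / [1 − cos(48.1°)]
    = 5.234 · 0.9107·0.9537 / [1 − 0.6678]
    = 5.234 · 0.8685 / 0.3322
    = 13.69 m

H_c = 13.69 m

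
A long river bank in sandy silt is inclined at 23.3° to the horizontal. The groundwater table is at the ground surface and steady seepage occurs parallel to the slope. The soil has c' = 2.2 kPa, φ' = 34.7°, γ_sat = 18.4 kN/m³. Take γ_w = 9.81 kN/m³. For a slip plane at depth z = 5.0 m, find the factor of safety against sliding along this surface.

With seepage parallel to the slope and the water table at the surface, the effective normal stress on the slip plane uses the buoyant unit weight γ' = γ_sat − γ_w while the driving shear stress uses γ_sat:
FS = [c' + γ' z cos²β tanφ'] / [γ_sat z sinβ cosβ]
γ' = 18.4 − 9.81 = 8.59 kN/m³
Numerator = 2.2 + 8.59·5.0·cos²23.3°·tan34.7° = 2.2 + 8.59·5.0·0.8435·0.6924 = 27.287 kPa
Denominator = 18.4·5.0·sin23.3°·cos23.3° = 18.4·5.0·0.3955·0.9184 = 33.422 kPa
FS = 27.287 / 33.422 = 0.816

FS = 0.82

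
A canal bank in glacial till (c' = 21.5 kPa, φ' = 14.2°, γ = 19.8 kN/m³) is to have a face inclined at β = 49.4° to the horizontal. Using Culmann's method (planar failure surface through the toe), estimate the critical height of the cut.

H_c = 17.48 m

Culmann's analysis gives the critical failure plane at α_cr = (β + φ')/2 = (49.4 + 14.2)/2 = 31.8°, and the critical height
H_c = (4c'/γ) · sinβ cosφ' / [1 − cos(β − φ')]
    = (4·21.5/19.8) · sin49.4°·cos14.2° / [1 − cos(35.2°)]
    = 4.343 · 0.7593·0.9694 / [1 − 0.8171]
    = 4.343 · 0.7361 / 0.1829
    = 17.48 m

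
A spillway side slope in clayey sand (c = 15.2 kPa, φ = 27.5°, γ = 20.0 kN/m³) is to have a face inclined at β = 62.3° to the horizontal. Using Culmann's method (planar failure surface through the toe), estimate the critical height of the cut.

H_c = 13.35 m

Culmann's analysis gives the critical failure plane at α_cr = (β + φ)/2 = (62.3 + 27.5)/2 = 44.9°, and the critical height
H_c = (4c/γ) · sinβ cosφ / [1 − cos(β − φ)]
    = (4·15.2/20.0) · sin62.3°·cos27.5° / [1 − cos(34.8°)]
    = 3.040 · 0.8854·0.8870 / [1 − 0.8211]
    = 3.040 · 0.7854 / 0.1789
    = 13.35 m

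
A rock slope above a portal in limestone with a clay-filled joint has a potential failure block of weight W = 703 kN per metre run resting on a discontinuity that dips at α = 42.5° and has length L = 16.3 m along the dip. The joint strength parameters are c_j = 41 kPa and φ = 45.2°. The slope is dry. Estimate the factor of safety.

Resolving the block weight along and normal to the plane and applying the Mohr–Coulomb strength on the joint:
N' = W cosα = 703·cos42.5° = 518.3 kN/m
Driving force T = W sinα = 703·sin42.5° = 474.9 kN/m
Resisting force R = c_j·L + N'·tanφ = 41·16.3 + 518.3·tan45.2° = 668.3 + 521.9 = 1190.2 kN/m
FS = R / T = 1190.2 / 474.9 = 2.506

FS = 2.51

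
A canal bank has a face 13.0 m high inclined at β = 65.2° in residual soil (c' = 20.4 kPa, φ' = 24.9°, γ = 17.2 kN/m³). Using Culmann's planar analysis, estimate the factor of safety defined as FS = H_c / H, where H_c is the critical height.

H_c = (4c'/γ) · sinβ cosφ' / [1 − cos(β − φ')]
    = (4·20.4/17.2) · sin65.2°·cos24.9° / [1 − cos40.3°]
    = 4.744 · 0.8234 / 0.2373 = 16.46 m
FS = H_c / H = 16.46 / 13.0 = 1.266

FS = 1.27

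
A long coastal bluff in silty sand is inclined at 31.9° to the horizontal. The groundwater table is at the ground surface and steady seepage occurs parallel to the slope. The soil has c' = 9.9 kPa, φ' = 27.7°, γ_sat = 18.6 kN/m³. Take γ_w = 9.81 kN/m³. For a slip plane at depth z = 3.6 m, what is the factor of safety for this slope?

With seepage parallel to the slope and the water table at the surface, the effective normal stress on the slip plane uses the buoyant unit weight γ' = γ_sat − γ_w while the driving shear stress uses γ_sat:
FS = [c' + γ' z cos²β tanφ'] / [γ_sat z sinβ cosβ]
γ' = 18.6 − 9.81 = 8.79 kN/m³
Numerator = 9.9 + 8.79·3.6·cos²31.9°·tan27.7° = 9.9 + 8.79·3.6·0.7208·0.5250 = 21.874 kPa
Denominator = 18.6·3.6·sin31.9°·cos31.9° = 18.6·3.6·0.5284·0.8490 = 30.040 kPa
FS = 21.874 / 30.040 = 0.728

FS = 0.73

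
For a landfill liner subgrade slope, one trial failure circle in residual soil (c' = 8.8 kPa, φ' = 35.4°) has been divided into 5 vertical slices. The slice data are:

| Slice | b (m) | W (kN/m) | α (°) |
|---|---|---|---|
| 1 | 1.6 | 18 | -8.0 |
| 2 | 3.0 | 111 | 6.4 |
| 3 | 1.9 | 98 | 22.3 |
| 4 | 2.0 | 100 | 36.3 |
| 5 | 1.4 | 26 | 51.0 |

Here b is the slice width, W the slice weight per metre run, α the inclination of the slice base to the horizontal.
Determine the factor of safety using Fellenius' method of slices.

Ordinary method of slices: FS = Σ[c'·Δl_i + (W_i cosα_i)·tanφ'] / Σ W_i sinα_i, with Δl_i = b_i / cosα_i.
Slice 1: Δl = 1.6/cos(-8.0°) = 1.616 m; N'_1 = 18·cos(-8.0°) = 17.8; c'Δl = 14.22; W sinα = -2.5
Slice 2: Δl = 3.0/cos6.4° = 3.019 m; N'_2 = 111·cos6.4° = 110.3; c'Δl = 26.57; W sinα = 12.4
Slice 3: Δl = 1.9/cos22.3° = 2.054 m; N'_3 = 98·cos22.3° = 90.7; c'Δl = 18.07; W sinα = 37.2
Slice 4: Δl = 2.0/cos36.3° = 2.482 m; N'_4 = 100·cos36.3° = 80.6; c'Δl = 21.84; W sinα = 59.2
Slice 5: Δl = 1.4/cos51.0° = 2.225 m; N'_5 = 26·cos51.0° = 16.4; c'Δl = 19.58; W sinα = 20.2
Σc'Δl = 100.3 kN/m; ΣN' = 315.8 kN/m; ΣW sinα = 126.5 kN/m
Resisting = 100.3 + 315.8·tan35.4° = 100.3 + 224.4 = 324.7 kN/m
FS = 324.7 / 126.5 = 2.567

FS = 2.57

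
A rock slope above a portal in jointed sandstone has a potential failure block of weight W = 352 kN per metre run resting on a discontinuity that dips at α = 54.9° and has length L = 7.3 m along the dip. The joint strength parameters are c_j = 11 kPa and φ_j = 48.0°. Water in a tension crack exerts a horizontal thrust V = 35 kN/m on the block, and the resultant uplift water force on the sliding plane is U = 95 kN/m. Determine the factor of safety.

Resolving the block weight along and normal to the plane and applying the Mohr–Coulomb strength on the joint:
N' = W cosα − U − V sinα = 352·cos54.9° − 95 − 35·sin54.9° = 78.8 kN/m
Driving force T = W sinα + V cosα = 352·sin54.9° + 35·cos54.9° = 308.1 kN/m
Resisting force R = c_j·L + N'·tanφ_j = 11·7.3 + 78.8·tan48.0° = 80.3 + 87.5 = 167.8 kN/m
FS = R / T = 167.8 / 308.1 = 0.545

FS = 0.54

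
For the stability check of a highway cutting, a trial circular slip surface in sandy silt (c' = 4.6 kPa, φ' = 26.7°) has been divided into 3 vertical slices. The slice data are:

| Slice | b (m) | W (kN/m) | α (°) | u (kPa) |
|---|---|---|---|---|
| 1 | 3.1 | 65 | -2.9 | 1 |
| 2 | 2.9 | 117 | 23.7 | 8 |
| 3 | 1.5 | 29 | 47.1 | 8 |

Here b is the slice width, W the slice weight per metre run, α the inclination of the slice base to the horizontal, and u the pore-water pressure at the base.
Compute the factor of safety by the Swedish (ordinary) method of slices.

FS = 1.73

Ordinary method of slices: FS = Σ[c'·Δl_i + (W_i cosα_i − u_i·Δl_i)·tanφ'] / Σ W_i sinα_i, with Δl_i = b_i / cosα_i.
Slice 1: Δl = 3.1/cos(-2.9°) = 3.104 m; N'_1 = 65·cos(-2.9°) − 1·3.104 = 61.8; c'Δl = 14.28; W sinα = -3.3
Slice 2: Δl = 2.9/cos23.7° = 3.167 m; N'_2 = 117·cos23.7° − 8·3.167 = 81.8; c'Δl = 14.57; W sinα = 47.0
Slice 3: Δl = 1.5/cos47.1° = 2.204 m; N'_3 = 29·cos47.1° − 8·2.204 = 2.1; c'Δl = 10.14; W sinα = 21.2
Σc'Δl = 39.0 kN/m; ΣN' = 145.7 kN/m; ΣW sinα = 65.0 kN/m
Resisting = 39.0 + 145.7·tan26.7° = 39.0 + 73.3 = 112.3 kN/m
FS = 112.3 / 65.0 = 1.728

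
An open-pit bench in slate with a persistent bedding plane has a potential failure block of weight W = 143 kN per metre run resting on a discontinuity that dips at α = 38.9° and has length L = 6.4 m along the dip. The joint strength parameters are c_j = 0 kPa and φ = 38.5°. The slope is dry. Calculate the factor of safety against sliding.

FS = 0.99

Resolving the block weight along and normal to the plane and applying the Mohr–Coulomb strength on the joint:
N' = W cosα = 143·cos38.9° = 111.3 kN/m
Driving force T = W sinα = 143·sin38.9° = 89.8 kN/m
Resisting force R = c_j·L + N'·tanφ = 0·6.4 + 111.3·tan38.5° = 0.0 + 88.5 = 88.5 kN/m
FS = R / T = 88.5 / 89.8 = 0.986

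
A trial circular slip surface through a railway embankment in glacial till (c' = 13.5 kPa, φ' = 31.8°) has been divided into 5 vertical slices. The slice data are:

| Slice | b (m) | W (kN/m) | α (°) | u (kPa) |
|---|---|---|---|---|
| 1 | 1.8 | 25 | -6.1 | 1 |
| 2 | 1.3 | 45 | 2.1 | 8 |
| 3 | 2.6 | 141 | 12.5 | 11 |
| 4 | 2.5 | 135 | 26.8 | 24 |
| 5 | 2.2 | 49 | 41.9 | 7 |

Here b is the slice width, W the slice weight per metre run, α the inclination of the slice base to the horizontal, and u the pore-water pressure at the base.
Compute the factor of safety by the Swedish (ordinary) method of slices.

FS = 2.45

Ordinary method of slices: FS = Σ[c'·Δl_i + (W_i cosα_i − u_i·Δl_i)·tanφ'] / Σ W_i sinα_i, with Δl_i = b_i / cosα_i.
Slice 1: Δl = 1.8/cos(-6.1°) = 1.810 m; N'_1 = 25·cos(-6.1°) − 1·1.810 = 23.0; c'Δl = 24.44; W sinα = -2.7
Slice 2: Δl = 1.3/cos2.1° = 1.301 m; N'_2 = 45·cos2.1° − 8·1.301 = 34.6; c'Δl = 17.56; W sinα = 1.6
Slice 3: Δl = 2.6/cos12.5° = 2.663 m; N'_3 = 141·cos12.5° − 11·2.663 = 108.4; c'Δl = 35.95; W sinα = 30.5
Slice 4: Δl = 2.5/cos26.8° = 2.801 m; N'_4 = 135·cos26.8° − 24·2.801 = 53.3; c'Δl = 37.81; W sinα = 60.9
Slice 5: Δl = 2.2/cos41.9° = 2.956 m; N'_5 = 49·cos41.9° − 7·2.956 = 15.8; c'Δl = 39.90; W sinα = 32.7
Σc'Δl = 155.7 kN/m; ΣN' = 235.0 kN/m; ΣW sinα = 123.1 kN/m
Resisting = 155.7 + 235.0·tan31.8° = 155.7 + 145.7 = 301.4 kN/m
FS = 301.4 / 123.1 = 2.448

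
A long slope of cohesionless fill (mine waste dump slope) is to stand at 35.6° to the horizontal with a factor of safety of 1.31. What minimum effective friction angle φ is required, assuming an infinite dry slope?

FS = tanφ/tanβ ⇒ tanφ = FS · tanβ = 1.31 · tan35.6° = 0.9379
φ = arctan(0.9379) = 43.16°

φ = 43.2°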